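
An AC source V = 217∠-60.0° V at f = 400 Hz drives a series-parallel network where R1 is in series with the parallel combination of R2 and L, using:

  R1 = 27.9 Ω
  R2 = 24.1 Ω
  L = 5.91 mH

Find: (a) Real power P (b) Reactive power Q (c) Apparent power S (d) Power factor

Step 1 — Angular frequency: ω = 2π·f = 2π·400 = 2513 rad/s.
Step 2 — Component impedances:
  R1: Z = R = 27.9 Ω
  R2: Z = R = 24.1 Ω
  L: Z = jωL = j·2513·0.00591 = 0 + j14.85 Ω
Step 3 — Parallel branch: R2 || L = 1/(1/R2 + 1/L) = 6.634 + j10.76 Ω.
Step 4 — Series with R1: Z_total = R1 + (R2 || L) = 34.53 + j10.76 Ω = 36.17∠17.3° Ω.
Step 5 — Source phasor: V = 217∠-60.0° V = 108.5 - j187.9 V.
Step 6 — Current: I = V / Z = 1.318 - j5.852 A = 5.999∠-77.3° A.
Step 7 — Complex power: S = V·I* = 1243 + j387.4 VA.
Step 8 — Real power: P = Re(S) = 1243 W.
Step 9 — Reactive power: Q = Im(S) = 387.4 VAR.
Step 10 — Apparent power: |S| = 1302 VA.
Step 11 — Power factor: PF = P/|S| = 0.9547 (lagging).

(a) P = 1243 W  (b) Q = 387.4 VAR  (c) S = 1302 VA  (d) PF = 0.9547 (lagging)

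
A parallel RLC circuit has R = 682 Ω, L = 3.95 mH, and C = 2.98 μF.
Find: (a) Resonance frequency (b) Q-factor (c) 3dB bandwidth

Step 1 — Resonance: ω₀ = 1/√(LC) = 1/√(0.00395·2.98e-06) = 9217 rad/s.
Step 2 — f₀ = ω₀/(2π) = 1467 Hz.
Step 3 — Parallel Q: Q = R/(ω₀L) = 682/(9217·0.00395) = 18.73.
Step 4 — Bandwidth: Δω = ω₀/Q = 492 rad/s; BW = Δω/(2π) = 78.31 Hz.

(a) f₀ = 1467 Hz  (b) Q = 18.73  (c) BW = 78.31 Hz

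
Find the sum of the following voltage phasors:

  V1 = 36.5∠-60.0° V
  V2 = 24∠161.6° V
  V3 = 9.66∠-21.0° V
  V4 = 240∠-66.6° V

Step 1 — Convert each phasor to rectangular form:
  V1 = 36.5·(cos(-60.0°) + j·sin(-60.0°)) = 18.25 - j31.61 V
  V2 = 24·(cos(161.6°) + j·sin(161.6°)) = -22.77 + j7.576 V
  V3 = 9.66·(cos(-21.0°) + j·sin(-21.0°)) = 9.018 - j3.462 V
  V4 = 240·(cos(-66.6°) + j·sin(-66.6°)) = 95.32 - j220.3 V
Step 2 — Sum components: V_total = 99.81 - j247.8 V.
Step 3 — Convert to polar: |V_total| = 267.1 V, ∠V_total = -68.1°.

V_total = 267.1∠-68.1° V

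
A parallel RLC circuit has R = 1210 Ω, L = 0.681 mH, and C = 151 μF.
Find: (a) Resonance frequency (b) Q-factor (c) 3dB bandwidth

Step 1 — Resonance: ω₀ = 1/√(LC) = 1/√(0.000681·0.000151) = 3118 rad/s.
Step 2 — f₀ = ω₀/(2π) = 496.3 Hz.
Step 3 — Parallel Q: Q = R/(ω₀L) = 1210/(3118·0.000681) = 569.8.
Step 4 — Bandwidth: Δω = ω₀/Q = 5.473 rad/s; BW = Δω/(2π) = 0.8711 Hz.

(a) f₀ = 496.3 Hz  (b) Q = 569.8  (c) BW = 0.8711 Hz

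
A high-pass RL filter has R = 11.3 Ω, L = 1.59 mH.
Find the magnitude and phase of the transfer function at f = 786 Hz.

Step 1 — Angular frequency: ω = 2π·786 = 4939 rad/s.
Step 2 — Transfer function: H(jω) = jωL/(R + jωL).
Step 3 — Numerator jωL = j·7.852; denominator R + jωL = 11.3 + j7.852.
Step 4 — H = 0.3256 + j0.4686.
Step 5 — Magnitude: |H| = 0.5706 (-4.9 dB); phase: φ = 55.2°.

|H| = 0.5706 (-4.9 dB), φ = 55.2°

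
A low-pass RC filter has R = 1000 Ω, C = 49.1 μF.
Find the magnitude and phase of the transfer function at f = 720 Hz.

Step 1 — Angular frequency: ω = 2π·720 = 4524 rad/s.
Step 2 — Transfer function: H(jω) = 1/(1 + jωRC).
Step 3 — Denominator: 1 + jωRC = 1 + j·4524·1000·4.91e-05 = 1 + j222.1.
Step 4 — H = 2.027e-05 - j0.004502.
Step 5 — Magnitude: |H| = 0.004502 (-46.9 dB); phase: φ = -89.7°.

|H| = 0.004502 (-46.9 dB), φ = -89.7°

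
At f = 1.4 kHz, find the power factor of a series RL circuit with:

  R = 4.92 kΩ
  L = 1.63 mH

Step 1 — Angular frequency: ω = 2π·f = 2π·1400 = 8796 rad/s.
Step 2 — Component impedances:
  R: Z = R = 4920 Ω
  L: Z = jωL = j·8796·0.00163 = 0 + j14.34 Ω
Step 3 — Series combination: Z_total = R + L = 4920 + j14.34 Ω = 4920∠0.2° Ω.
Step 4 — Power factor: PF = cos(φ) = Re(Z)/|Z| = 4920/4920 = 1.
Step 5 — Type: Im(Z) = 14.34 ⇒ lagging (phase φ = 0.2°).

PF = 1 (lagging, φ = 0.2°)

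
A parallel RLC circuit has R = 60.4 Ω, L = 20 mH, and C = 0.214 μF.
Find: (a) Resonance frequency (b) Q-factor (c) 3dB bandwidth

Step 1 — Resonance: ω₀ = 1/√(LC) = 1/√(0.02·2.14e-07) = 1.529e+04 rad/s.
Step 2 — f₀ = ω₀/(2π) = 2433 Hz.
Step 3 — Parallel Q: Q = R/(ω₀L) = 60.4/(1.529e+04·0.02) = 0.1976.
Step 4 — Bandwidth: Δω = ω₀/Q = 7.737e+04 rad/s; BW = Δω/(2π) = 1.231e+04 Hz.

(a) f₀ = 2433 Hz  (b) Q = 0.1976  (c) BW = 1.231e+04 Hz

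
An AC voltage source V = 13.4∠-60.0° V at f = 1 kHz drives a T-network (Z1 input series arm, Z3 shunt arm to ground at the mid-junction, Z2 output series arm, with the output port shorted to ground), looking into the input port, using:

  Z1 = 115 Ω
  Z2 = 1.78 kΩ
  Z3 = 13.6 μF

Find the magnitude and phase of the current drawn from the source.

Step 1 — Angular frequency: ω = 2π·f = 2π·1000 = 6283 rad/s.
Step 2 — Component impedances:
  Z1: Z = R = 115 Ω
  Z2: Z = R = 1780 Ω
  Z3: Z = 1/(jωC) = -j/(ω·C) = 0 - j11.7 Ω
Step 3 — With the output port shorted to ground, the output series arm Z2 runs from the junction to ground; the shunt arm Z3 also runs from the junction to ground. They appear in parallel: Z3 || Z2 = 0.07693 - j11.7 Ω.
Step 4 — Series with input arm Z1: Z_in = Z1 + (Z3 || Z2) = 115.1 - j11.7 Ω = 115.7∠-5.8° Ω.
Step 5 — Source phasor: V = 13.4∠-60.0° V = 6.7 - j11.6 V.
Step 6 — Ohm's law: I = V / Z_total = (6.7 - j11.6) / (115.1 - j11.7) = 0.06778 - j0.09395 A.
Step 7 — Convert to polar: |I| = 0.1158 A, ∠I = -54.2°.

I = 0.1158∠-54.2° A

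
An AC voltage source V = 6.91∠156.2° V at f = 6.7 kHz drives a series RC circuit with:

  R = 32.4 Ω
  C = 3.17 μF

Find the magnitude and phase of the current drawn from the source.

Step 1 — Angular frequency: ω = 2π·f = 2π·6700 = 4.21e+04 rad/s.
Step 2 — Component impedances:
  R: Z = R = 32.4 Ω
  C: Z = 1/(jωC) = -j/(ω·C) = 0 - j7.494 Ω
Step 3 — Series combination: Z_total = R + C = 32.4 - j7.494 Ω = 33.26∠-13.0° Ω.
Step 4 — Source phasor: V = 6.91∠156.2° V = -6.322 + j2.788 V.
Step 5 — Ohm's law: I = V / Z_total = (-6.322 + j2.788) / (32.4 - j7.494) = -0.2041 + j0.03886 A.
Step 6 — Convert to polar: |I| = 0.2078 A, ∠I = 169.2°.

I = 0.2078∠169.2° A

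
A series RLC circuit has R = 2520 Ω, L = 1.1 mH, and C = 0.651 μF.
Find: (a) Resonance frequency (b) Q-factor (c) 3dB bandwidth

Step 1 — Resonance: ω₀ = 1/√(LC) = 1/√(0.0011·6.51e-07) = 3.737e+04 rad/s.
Step 2 — f₀ = ω₀/(2π) = 5947 Hz.
Step 3 — Series Q: Q = ω₀L/R = 3.737e+04·0.0011/2520 = 0.01631.
Step 4 — Bandwidth: Δω = ω₀/Q = 2.291e+06 rad/s; BW = Δω/(2π) = 3.646e+05 Hz.

(a) f₀ = 5947 Hz  (b) Q = 0.01631  (c) BW = 3.646e+05 Hz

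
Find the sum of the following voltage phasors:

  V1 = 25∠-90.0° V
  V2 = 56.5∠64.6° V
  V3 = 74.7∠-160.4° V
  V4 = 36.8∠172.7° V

Step 1 — Convert each phasor to rectangular form:
  V1 = 25·(cos(-90.0°) + j·sin(-90.0°)) = 0 - j25 V
  V2 = 56.5·(cos(64.6°) + j·sin(64.6°)) = 24.23 + j51.04 V
  V3 = 74.7·(cos(-160.4°) + j·sin(-160.4°)) = -70.37 - j25.06 V
  V4 = 36.8·(cos(172.7°) + j·sin(172.7°)) = -36.5 + j4.676 V
Step 2 — Sum components: V_total = -82.64 + j5.656 V.
Step 3 — Convert to polar: |V_total| = 82.83 V, ∠V_total = 176.1°.

V_total = 82.83∠176.1° V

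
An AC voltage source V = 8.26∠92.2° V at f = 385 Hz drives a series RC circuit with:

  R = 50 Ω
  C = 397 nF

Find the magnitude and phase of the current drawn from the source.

Step 1 — Angular frequency: ω = 2π·f = 2π·385 = 2419 rad/s.
Step 2 — Component impedances:
  R: Z = R = 50 Ω
  C: Z = 1/(jωC) = -j/(ω·C) = 0 - j1041 Ω
Step 3 — Series combination: Z_total = R + C = 50 - j1041 Ω = 1042∠-87.3° Ω.
Step 4 — Source phasor: V = 8.26∠92.2° V = -0.3171 + j8.254 V.
Step 5 — Ohm's law: I = V / Z_total = (-0.3171 + j8.254) / (50 - j1041) = -0.007923 + j7.593e-05 A.
Step 6 — Convert to polar: |I| = 0.007923 A, ∠I = 179.5°.

I = 0.007923∠179.5° A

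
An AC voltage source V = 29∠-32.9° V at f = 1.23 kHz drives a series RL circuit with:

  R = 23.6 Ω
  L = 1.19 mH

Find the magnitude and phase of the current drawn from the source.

Step 1 — Angular frequency: ω = 2π·f = 2π·1230 = 7728 rad/s.
Step 2 — Component impedances:
  R: Z = R = 23.6 Ω
  L: Z = jωL = j·7728·0.00119 = 0 + j9.197 Ω
Step 3 — Series combination: Z_total = R + L = 23.6 + j9.197 Ω = 25.33∠21.3° Ω.
Step 4 — Source phasor: V = 29∠-32.9° V = 24.35 - j15.75 V.
Step 5 — Ohm's law: I = V / Z_total = (24.35 - j15.75) / (23.6 + j9.197) = 0.6699 - j0.9285 A.
Step 6 — Convert to polar: |I| = 1.145 A, ∠I = -54.2°.

I = 1.145∠-54.2° A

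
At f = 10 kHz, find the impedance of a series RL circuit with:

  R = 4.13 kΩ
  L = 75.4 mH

Step 1 — Angular frequency: ω = 2π·f = 2π·1e+04 = 6.283e+04 rad/s.
Step 2 — Component impedances:
  R: Z = R = 4130 Ω
  L: Z = jωL = j·6.283e+04·0.0754 = 0 + j4738 Ω
Step 3 — Series combination: Z_total = R + L = 4130 + j4738 Ω = 6285∠48.9° Ω.

Z = 4130 + j4738 Ω = 6285∠48.9° Ω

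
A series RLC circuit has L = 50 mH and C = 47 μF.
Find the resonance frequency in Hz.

Step 1 — Resonance condition Im(Z)=0 gives ω₀ = 1/√(LC).
Step 2 — ω₀ = 1/√(0.05·4.7e-05) = 652.3 rad/s.
Step 3 — f₀ = ω₀/(2π) = 103.8 Hz.

f₀ = 103.8 Hz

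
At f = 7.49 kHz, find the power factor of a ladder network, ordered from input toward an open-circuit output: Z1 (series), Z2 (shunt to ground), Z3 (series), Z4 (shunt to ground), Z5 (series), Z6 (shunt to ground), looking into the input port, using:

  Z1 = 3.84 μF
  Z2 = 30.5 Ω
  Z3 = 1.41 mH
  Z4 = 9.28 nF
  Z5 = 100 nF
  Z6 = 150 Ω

Step 1 — Angular frequency: ω = 2π·f = 2π·7490 = 4.706e+04 rad/s.
Step 2 — Component impedances:
  Z1: Z = 1/(jωC) = -j/(ω·C) = 0 - j5.534 Ω
  Z2: Z = R = 30.5 Ω
  Z3: Z = jωL = j·4.706e+04·0.00141 = 0 + j66.36 Ω
  Z4: Z = 1/(jωC) = -j/(ω·C) = 0 - j2290 Ω
  Z5: Z = 1/(jωC) = -j/(ω·C) = 0 - j212.5 Ω
  Z6: Z = R = 150 Ω
Step 3 — Ladder network (open output): work backward from the far end, alternating series and parallel combinations. Z_in = 27.1 - j8.494 Ω = 28.4∠-17.4° Ω.
Step 4 — Power factor: PF = cos(φ) = Re(Z)/|Z| = 27.1/28.4 = 0.9542.
Step 5 — Type: Im(Z) = -8.494 ⇒ leading (phase φ = -17.4°).

PF = 0.9542 (leading, φ = -17.4°)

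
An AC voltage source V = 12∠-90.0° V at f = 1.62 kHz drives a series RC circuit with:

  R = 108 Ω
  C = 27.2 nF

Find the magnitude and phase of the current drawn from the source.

Step 1 — Angular frequency: ω = 2π·f = 2π·1620 = 1.018e+04 rad/s.
Step 2 — Component impedances:
  R: Z = R = 108 Ω
  C: Z = 1/(jωC) = -j/(ω·C) = 0 - j3612 Ω
Step 3 — Series combination: Z_total = R + C = 108 - j3612 Ω = 3614∠-88.3° Ω.
Step 4 — Source phasor: V = 12∠-90.0° V = 0 - j12 V.
Step 5 — Ohm's law: I = V / Z_total = (0 - j12) / (108 - j3612) = 0.003319 - j9.925e-05 A.
Step 6 — Convert to polar: |I| = 0.003321 A, ∠I = -1.7°.

I = 0.003321∠-1.7° A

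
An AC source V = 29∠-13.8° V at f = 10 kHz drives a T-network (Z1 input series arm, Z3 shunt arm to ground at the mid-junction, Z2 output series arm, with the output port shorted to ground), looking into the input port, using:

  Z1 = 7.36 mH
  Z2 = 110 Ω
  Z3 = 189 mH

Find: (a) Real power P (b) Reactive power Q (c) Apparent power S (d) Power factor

Step 1 — Angular frequency: ω = 2π·f = 2π·1e+04 = 6.283e+04 rad/s.
Step 2 — Component impedances:
  Z1: Z = jωL = j·6.283e+04·0.00736 = 0 + j462.4 Ω
  Z2: Z = R = 110 Ω
  Z3: Z = jωL = j·6.283e+04·0.189 = 0 + j1.188e+04 Ω
Step 3 — With the output port shorted to ground, the output series arm Z2 runs from the junction to ground; the shunt arm Z3 also runs from the junction to ground. They appear in parallel: Z3 || Z2 = 110 + j1.019 Ω.
Step 4 — Series with input arm Z1: Z_in = Z1 + (Z3 || Z2) = 110 + j463.5 Ω = 476.3∠76.6° Ω.
Step 5 — Source phasor: V = 29∠-13.8° V = 28.16 - j6.917 V.
Step 6 — Current: I = V / Z = -0.0004774 - j0.06088 A = 0.06088∠-90.4° A.
Step 7 — Complex power: S = V·I* = 0.4077 + j1.718 VA.
Step 8 — Real power: P = Re(S) = 0.4077 W.
Step 9 — Reactive power: Q = Im(S) = 1.718 VAR.
Step 10 — Apparent power: |S| = 1.766 VA.
Step 11 — Power factor: PF = P/|S| = 0.2309 (lagging).

(a) P = 0.4077 W  (b) Q = 1.718 VAR  (c) S = 1.766 VA  (d) PF = 0.2309 (lagging)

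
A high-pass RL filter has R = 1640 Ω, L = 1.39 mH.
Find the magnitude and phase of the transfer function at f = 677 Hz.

Step 1 — Angular frequency: ω = 2π·677 = 4254 rad/s.
Step 2 — Transfer function: H(jω) = jωL/(R + jωL).
Step 3 — Numerator jωL = j·5.913; denominator R + jωL = 1640 + j5.913.
Step 4 — H = 1.3e-05 + j0.003605.
Step 5 — Magnitude: |H| = 0.003605 (-48.9 dB); phase: φ = 89.8°.

|H| = 0.003605 (-48.9 dB), φ = 89.8°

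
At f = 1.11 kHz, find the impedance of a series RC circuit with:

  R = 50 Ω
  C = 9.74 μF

Step 1 — Angular frequency: ω = 2π·f = 2π·1110 = 6974 rad/s.
Step 2 — Component impedances:
  R: Z = R = 50 Ω
  C: Z = 1/(jωC) = -j/(ω·C) = 0 - j14.72 Ω
Step 3 — Series combination: Z_total = R + C = 50 - j14.72 Ω = 52.12∠-16.4° Ω.

Z = 50 - j14.72 Ω = 52.12∠-16.4° Ω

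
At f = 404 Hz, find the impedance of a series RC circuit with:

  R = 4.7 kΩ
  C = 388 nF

Step 1 — Angular frequency: ω = 2π·f = 2π·404 = 2538 rad/s.
Step 2 — Component impedances:
  R: Z = R = 4700 Ω
  C: Z = 1/(jωC) = -j/(ω·C) = 0 - j1015 Ω
Step 3 — Series combination: Z_total = R + C = 4700 - j1015 Ω = 4808∠-12.2° Ω.

Z = 4700 - j1015 Ω = 4808∠-12.2° Ω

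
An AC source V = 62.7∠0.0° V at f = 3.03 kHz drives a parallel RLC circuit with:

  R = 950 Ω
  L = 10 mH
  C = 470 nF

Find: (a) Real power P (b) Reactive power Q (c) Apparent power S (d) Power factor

Step 1 — Angular frequency: ω = 2π·f = 2π·3030 = 1.904e+04 rad/s.
Step 2 — Component impedances:
  R: Z = R = 950 Ω
  L: Z = jωL = j·1.904e+04·0.01 = 0 + j190.4 Ω
  C: Z = 1/(jωC) = -j/(ω·C) = 0 - j111.8 Ω
Step 3 — Parallel combination: 1/Z_total = 1/R + 1/L + 1/C; Z_total = 71.3 - j250.3 Ω = 260.3∠-74.1° Ω.
Step 4 — Source phasor: V = 62.7∠0.0° V = 62.7 V.
Step 5 — Current: I = V / Z = 0.066 + j0.2317 A = 0.2409∠74.1° A.
Step 6 — Complex power: S = V·I* = 4.138 - j14.53 VA.
Step 7 — Real power: P = Re(S) = 4.138 W.
Step 8 — Reactive power: Q = Im(S) = -14.53 VAR.
Step 9 — Apparent power: |S| = 15.1 VA.
Step 10 — Power factor: PF = P/|S| = 0.274 (leading).

(a) P = 4.138 W  (b) Q = -14.53 VAR  (c) S = 15.1 VA  (d) PF = 0.274 (leading)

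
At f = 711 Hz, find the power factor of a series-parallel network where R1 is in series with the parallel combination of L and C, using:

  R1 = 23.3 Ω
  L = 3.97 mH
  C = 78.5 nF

Step 1 — Angular frequency: ω = 2π·f = 2π·711 = 4467 rad/s.
Step 2 — Component impedances:
  R1: Z = R = 23.3 Ω
  L: Z = jωL = j·4467·0.00397 = 0 + j17.74 Ω
  C: Z = 1/(jωC) = -j/(ω·C) = 0 - j2852 Ω
Step 3 — Parallel branch: L || C = 1/(1/L + 1/C) = 0 + j17.85 Ω.
Step 4 — Series with R1: Z_total = R1 + (L || C) = 23.3 + j17.85 Ω = 29.35∠37.4° Ω.
Step 5 — Power factor: PF = cos(φ) = Re(Z)/|Z| = 23.3/29.35 = 0.7939.
Step 6 — Type: Im(Z) = 17.85 ⇒ lagging (phase φ = 37.4°).

PF = 0.7939 (lagging, φ = 37.4°)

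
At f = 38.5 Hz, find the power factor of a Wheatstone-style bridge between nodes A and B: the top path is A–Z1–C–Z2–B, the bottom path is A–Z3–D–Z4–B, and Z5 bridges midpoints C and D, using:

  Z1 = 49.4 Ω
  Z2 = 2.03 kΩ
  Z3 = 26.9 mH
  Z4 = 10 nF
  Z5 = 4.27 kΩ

Step 1 — Angular frequency: ω = 2π·f = 2π·38.5 = 241.9 rad/s.
Step 2 — Component impedances:
  Z1: Z = R = 49.4 Ω
  Z2: Z = R = 2030 Ω
  Z3: Z = jωL = j·241.9·0.0269 = 0 + j6.507 Ω
  Z4: Z = 1/(jωC) = -j/(ω·C) = 0 - j4.134e+05 Ω
  Z5: Z = R = 4270 Ω
Step 3 — Bridge requires nodal analysis (the Z5 bridge couples midpoints C and D, so the two paths cannot be reduced to a simple series/parallel combination). Setting node B to ground and injecting 1 A at node A, the 3-node admittance system at A, C, D solves to V_A = Z_AB = 2079 - j10.45 Ω = 2079∠-0.3° Ω.
Step 4 — Power factor: PF = cos(φ) = Re(Z)/|Z| = 2079/2079 = 1.
Step 5 — Type: Im(Z) = -10.45 ⇒ leading (phase φ = -0.3°).

PF = 1 (leading, φ = -0.3°)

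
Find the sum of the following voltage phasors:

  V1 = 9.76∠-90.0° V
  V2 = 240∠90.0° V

Step 1 — Convert each phasor to rectangular form:
  V1 = 9.76·(cos(-90.0°) + j·sin(-90.0°)) = 0 - j9.76 V
  V2 = 240·(cos(90.0°) + j·sin(90.0°)) = 0 + j240 V
Step 2 — Sum components: V_total = 0 + j230.2 V.
Step 3 — Convert to polar: |V_total| = 230.2 V, ∠V_total = 90.0°.

V_total = 230.2∠90.0° V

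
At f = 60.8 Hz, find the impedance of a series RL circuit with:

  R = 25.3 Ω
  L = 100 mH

Step 1 — Angular frequency: ω = 2π·f = 2π·60.8 = 382 rad/s.
Step 2 — Component impedances:
  R: Z = R = 25.3 Ω
  L: Z = jωL = j·382·0.1 = 0 + j38.2 Ω
Step 3 — Series combination: Z_total = R + L = 25.3 + j38.2 Ω = 45.82∠56.5° Ω.

Z = 25.3 + j38.2 Ω = 45.82∠56.5° Ω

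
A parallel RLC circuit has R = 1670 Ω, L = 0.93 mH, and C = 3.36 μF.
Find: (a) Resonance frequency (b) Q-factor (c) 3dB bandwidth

Step 1 — Resonance: ω₀ = 1/√(LC) = 1/√(0.00093·3.36e-06) = 1.789e+04 rad/s.
Step 2 — f₀ = ω₀/(2π) = 2847 Hz.
Step 3 — Parallel Q: Q = R/(ω₀L) = 1670/(1.789e+04·0.00093) = 100.4.
Step 4 — Bandwidth: Δω = ω₀/Q = 178.2 rad/s; BW = Δω/(2π) = 28.36 Hz.

(a) f₀ = 2847 Hz  (b) Q = 100.4  (c) BW = 28.36 Hz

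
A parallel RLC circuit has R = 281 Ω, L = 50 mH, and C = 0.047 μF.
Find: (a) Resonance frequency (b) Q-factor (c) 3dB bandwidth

Step 1 — Resonance: ω₀ = 1/√(LC) = 1/√(0.05·4.7e-08) = 2.063e+04 rad/s.
Step 2 — f₀ = ω₀/(2π) = 3283 Hz.
Step 3 — Parallel Q: Q = R/(ω₀L) = 281/(2.063e+04·0.05) = 0.2724.
Step 4 — Bandwidth: Δω = ω₀/Q = 7.572e+04 rad/s; BW = Δω/(2π) = 1.205e+04 Hz.

(a) f₀ = 3283 Hz  (b) Q = 0.2724  (c) BW = 1.205e+04 Hz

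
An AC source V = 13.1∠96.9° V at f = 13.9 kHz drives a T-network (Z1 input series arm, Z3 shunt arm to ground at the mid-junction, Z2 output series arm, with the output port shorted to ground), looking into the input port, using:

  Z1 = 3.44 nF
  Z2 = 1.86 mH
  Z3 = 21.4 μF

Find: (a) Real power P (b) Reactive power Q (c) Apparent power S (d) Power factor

Step 1 — Angular frequency: ω = 2π·f = 2π·1.39e+04 = 8.734e+04 rad/s.
Step 2 — Component impedances:
  Z1: Z = 1/(jωC) = -j/(ω·C) = 0 - j3328 Ω
  Z2: Z = jωL = j·8.734e+04·0.00186 = 0 + j162.4 Ω
  Z3: Z = 1/(jωC) = -j/(ω·C) = 0 - j0.535 Ω
Step 3 — With the output port shorted to ground, the output series arm Z2 runs from the junction to ground; the shunt arm Z3 also runs from the junction to ground. They appear in parallel: Z3 || Z2 = 0 - j0.5368 Ω.
Step 4 — Series with input arm Z1: Z_in = Z1 + (Z3 || Z2) = 0 - j3329 Ω = 3329∠-90.0° Ω.
Step 5 — Source phasor: V = 13.1∠96.9° V = -1.574 + j13.01 V.
Step 6 — Current: I = V / Z = -0.003907 - j0.0004727 A = 0.003935∠-173.1° A.
Step 7 — Complex power: S = V·I* = 0 - j0.05155 VA.
Step 8 — Real power: P = Re(S) = 0 W.
Step 9 — Reactive power: Q = Im(S) = -0.05155 VAR.
Step 10 — Apparent power: |S| = 0.05155 VA.
Step 11 — Power factor: PF = P/|S| = 0 (leading).

(a) P = 0 W  (b) Q = -0.05155 VAR  (c) S = 0.05155 VA  (d) PF = 0 (leading)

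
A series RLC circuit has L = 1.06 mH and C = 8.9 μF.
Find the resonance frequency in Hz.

Step 1 — Resonance condition Im(Z)=0 gives ω₀ = 1/√(LC).
Step 2 — ω₀ = 1/√(0.00106·8.9e-06) = 1.03e+04 rad/s.
Step 3 — f₀ = ω₀/(2π) = 1639 Hz.

f₀ = 1639 Hz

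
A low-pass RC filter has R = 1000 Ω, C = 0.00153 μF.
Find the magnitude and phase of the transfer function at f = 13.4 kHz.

Step 1 — Angular frequency: ω = 2π·1.34e+04 = 8.419e+04 rad/s.
Step 2 — Transfer function: H(jω) = 1/(1 + jωRC).
Step 3 — Denominator: 1 + jωRC = 1 + j·8.419e+04·1000·1.53e-09 = 1 + j0.1288.
Step 4 — H = 0.9837 - j0.1267.
Step 5 — Magnitude: |H| = 0.9918 (-0.1 dB); phase: φ = -7.3°.

|H| = 0.9918 (-0.1 dB), φ = -7.3°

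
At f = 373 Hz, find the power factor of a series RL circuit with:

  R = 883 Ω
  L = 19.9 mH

Step 1 — Angular frequency: ω = 2π·f = 2π·373 = 2344 rad/s.
Step 2 — Component impedances:
  R: Z = R = 883 Ω
  L: Z = jωL = j·2344·0.0199 = 0 + j46.64 Ω
Step 3 — Series combination: Z_total = R + L = 883 + j46.64 Ω = 884.2∠3.0° Ω.
Step 4 — Power factor: PF = cos(φ) = Re(Z)/|Z| = 883/884.2 = 0.9986.
Step 5 — Type: Im(Z) = 46.64 ⇒ lagging (phase φ = 3.0°).

PF = 0.9986 (lagging, φ = 3.0°)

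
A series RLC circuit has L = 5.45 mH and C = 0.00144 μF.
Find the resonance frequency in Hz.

Step 1 — Resonance condition Im(Z)=0 gives ω₀ = 1/√(LC).
Step 2 — ω₀ = 1/√(0.00545·1.44e-09) = 3.57e+05 rad/s.
Step 3 — f₀ = ω₀/(2π) = 5.681e+04 Hz.

f₀ = 5.681e+04 Hz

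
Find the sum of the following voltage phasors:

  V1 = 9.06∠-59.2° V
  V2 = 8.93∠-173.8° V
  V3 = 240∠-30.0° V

Step 1 — Convert each phasor to rectangular form:
  V1 = 9.06·(cos(-59.2°) + j·sin(-59.2°)) = 4.639 - j7.782 V
  V2 = 8.93·(cos(-173.8°) + j·sin(-173.8°)) = -8.878 - j0.9644 V
  V3 = 240·(cos(-30.0°) + j·sin(-30.0°)) = 207.8 - j120 V
Step 2 — Sum components: V_total = 203.6 - j128.7 V.
Step 3 — Convert to polar: |V_total| = 240.9 V, ∠V_total = -32.3°.

V_total = 240.9∠-32.3° V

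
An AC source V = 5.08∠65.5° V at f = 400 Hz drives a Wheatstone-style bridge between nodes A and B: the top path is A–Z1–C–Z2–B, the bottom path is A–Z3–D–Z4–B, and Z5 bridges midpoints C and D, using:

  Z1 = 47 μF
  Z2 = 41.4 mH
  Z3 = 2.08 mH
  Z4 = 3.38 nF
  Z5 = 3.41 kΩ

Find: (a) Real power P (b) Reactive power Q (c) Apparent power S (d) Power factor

Step 1 — Angular frequency: ω = 2π·f = 2π·400 = 2513 rad/s.
Step 2 — Component impedances:
  Z1: Z = 1/(jωC) = -j/(ω·C) = 0 - j8.466 Ω
  Z2: Z = jωL = j·2513·0.0414 = 0 + j104 Ω
  Z3: Z = jωL = j·2513·0.00208 = 0 + j5.228 Ω
  Z4: Z = 1/(jωC) = -j/(ω·C) = 0 - j1.177e+05 Ω
  Z5: Z = R = 3410 Ω
Step 3 — Bridge requires nodal analysis (the Z5 bridge couples midpoints C and D, so the two paths cannot be reduced to a simple series/parallel combination). Setting node B to ground and injecting 1 A at node A, the 3-node admittance system at A, C, D solves to V_A = Z_AB = 0.02103 + j95.66 Ω = 95.66∠90.0° Ω.
Step 4 — Source phasor: V = 5.08∠65.5° V = 2.107 + j4.623 V.
Step 5 — Current: I = V / Z = 0.04833 - j0.02201 A = 0.0531∠-24.5° A.
Step 6 — Complex power: S = V·I* = 5.931e-05 + j0.2698 VA.
Step 7 — Real power: P = Re(S) = 5.931e-05 W.
Step 8 — Reactive power: Q = Im(S) = 0.2698 VAR.
Step 9 — Apparent power: |S| = 0.2698 VA.
Step 10 — Power factor: PF = P/|S| = 0.0002198 (lagging).

(a) P = 5.931e-05 W  (b) Q = 0.2698 VAR  (c) S = 0.2698 VA  (d) PF = 0.0002198 (lagging)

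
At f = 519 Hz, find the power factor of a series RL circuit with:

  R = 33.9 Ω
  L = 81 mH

Step 1 — Angular frequency: ω = 2π·f = 2π·519 = 3261 rad/s.
Step 2 — Component impedances:
  R: Z = R = 33.9 Ω
  L: Z = jωL = j·3261·0.081 = 0 + j264.1 Ω
Step 3 — Series combination: Z_total = R + L = 33.9 + j264.1 Ω = 266.3∠82.7° Ω.
Step 4 — Power factor: PF = cos(φ) = Re(Z)/|Z| = 33.9/266.3 = 0.1273.
Step 5 — Type: Im(Z) = 264.1 ⇒ lagging (phase φ = 82.7°).

PF = 0.1273 (lagging, φ = 82.7°)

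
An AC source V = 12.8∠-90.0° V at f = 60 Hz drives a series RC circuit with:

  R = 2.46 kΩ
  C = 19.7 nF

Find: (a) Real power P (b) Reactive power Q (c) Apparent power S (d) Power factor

Step 1 — Angular frequency: ω = 2π·f = 2π·60 = 377 rad/s.
Step 2 — Component impedances:
  R: Z = R = 2460 Ω
  C: Z = 1/(jωC) = -j/(ω·C) = 0 - j1.346e+05 Ω
Step 3 — Series combination: Z_total = R + C = 2460 - j1.346e+05 Ω = 1.347e+05∠-89.0° Ω.
Step 4 — Source phasor: V = 12.8∠-90.0° V = 0 - j12.8 V.
Step 5 — Current: I = V / Z = 9.503e-05 - j1.736e-06 A = 9.505e-05∠-1.0° A.
Step 6 — Complex power: S = V·I* = 2.222e-05 - j0.001216 VA.
Step 7 — Real power: P = Re(S) = 2.222e-05 W.
Step 8 — Reactive power: Q = Im(S) = -0.001216 VAR.
Step 9 — Apparent power: |S| = 0.001217 VA.
Step 10 — Power factor: PF = P/|S| = 0.01827 (leading).

(a) P = 2.222e-05 W  (b) Q = -0.001216 VAR  (c) S = 0.001217 VA  (d) PF = 0.01827 (leading)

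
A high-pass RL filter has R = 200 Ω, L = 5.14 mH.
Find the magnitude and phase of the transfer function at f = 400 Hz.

Step 1 — Angular frequency: ω = 2π·400 = 2513 rad/s.
Step 2 — Transfer function: H(jω) = jωL/(R + jωL).
Step 3 — Numerator jωL = j·12.92; denominator R + jωL = 200 + j12.92.
Step 4 — H = 0.004155 + j0.06432.
Step 5 — Magnitude: |H| = 0.06446 (-23.8 dB); phase: φ = 86.3°.

|H| = 0.06446 (-23.8 dB), φ = 86.3°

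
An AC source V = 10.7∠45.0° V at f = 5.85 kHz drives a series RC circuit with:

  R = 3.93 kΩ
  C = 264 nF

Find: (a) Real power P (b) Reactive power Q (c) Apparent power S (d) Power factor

Step 1 — Angular frequency: ω = 2π·f = 2π·5850 = 3.676e+04 rad/s.
Step 2 — Component impedances:
  R: Z = R = 3930 Ω
  C: Z = 1/(jωC) = -j/(ω·C) = 0 - j103.1 Ω
Step 3 — Series combination: Z_total = R + C = 3930 - j103.1 Ω = 3931∠-1.5° Ω.
Step 4 — Source phasor: V = 10.7∠45.0° V = 7.566 + j7.566 V.
Step 5 — Current: I = V / Z = 0.001873 + j0.001974 A = 0.002722∠46.5° A.
Step 6 — Complex power: S = V·I* = 0.02911 - j0.0007634 VA.
Step 7 — Real power: P = Re(S) = 0.02911 W.
Step 8 — Reactive power: Q = Im(S) = -0.0007634 VAR.
Step 9 — Apparent power: |S| = 0.02912 VA.
Step 10 — Power factor: PF = P/|S| = 0.9997 (leading).

(a) P = 0.02911 W  (b) Q = -0.0007634 VAR  (c) S = 0.02912 VA  (d) PF = 0.9997 (leading)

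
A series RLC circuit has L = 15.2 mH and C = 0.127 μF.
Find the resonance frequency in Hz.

Step 1 — Resonance condition Im(Z)=0 gives ω₀ = 1/√(LC).
Step 2 — ω₀ = 1/√(0.0152·1.27e-07) = 2.276e+04 rad/s.
Step 3 — f₀ = ω₀/(2π) = 3622 Hz.

f₀ = 3622 Hz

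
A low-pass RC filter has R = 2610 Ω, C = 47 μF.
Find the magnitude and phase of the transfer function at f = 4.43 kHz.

Step 1 — Angular frequency: ω = 2π·4430 = 2.783e+04 rad/s.
Step 2 — Transfer function: H(jω) = 1/(1 + jωRC).
Step 3 — Denominator: 1 + jωRC = 1 + j·2.783e+04·2610·4.7e-05 = 1 + j3414.
Step 4 — H = 8.577e-08 - j0.0002929.
Step 5 — Magnitude: |H| = 0.0002929 (-70.7 dB); phase: φ = -90.0°.

|H| = 0.0002929 (-70.7 dB), φ = -90.0°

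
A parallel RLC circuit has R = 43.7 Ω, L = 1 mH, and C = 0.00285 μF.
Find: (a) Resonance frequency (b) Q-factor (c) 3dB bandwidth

Step 1 — Resonance: ω₀ = 1/√(LC) = 1/√(0.001·2.85e-09) = 5.923e+05 rad/s.
Step 2 — f₀ = ω₀/(2π) = 9.428e+04 Hz.
Step 3 — Parallel Q: Q = R/(ω₀L) = 43.7/(5.923e+05·0.001) = 0.07377.
Step 4 — Bandwidth: Δω = ω₀/Q = 8.029e+06 rad/s; BW = Δω/(2π) = 1.278e+06 Hz.

(a) f₀ = 9.428e+04 Hz  (b) Q = 0.07377  (c) BW = 1.278e+06 Hz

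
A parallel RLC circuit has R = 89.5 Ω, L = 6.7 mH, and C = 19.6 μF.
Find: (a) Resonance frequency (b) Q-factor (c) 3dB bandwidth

Step 1 — Resonance: ω₀ = 1/√(LC) = 1/√(0.0067·1.96e-05) = 2760 rad/s.
Step 2 — f₀ = ω₀/(2π) = 439.2 Hz.
Step 3 — Parallel Q: Q = R/(ω₀L) = 89.5/(2760·0.0067) = 4.841.
Step 4 — Bandwidth: Δω = ω₀/Q = 570.1 rad/s; BW = Δω/(2π) = 90.73 Hz.

(a) f₀ = 439.2 Hz  (b) Q = 4.841  (c) BW = 90.73 Hz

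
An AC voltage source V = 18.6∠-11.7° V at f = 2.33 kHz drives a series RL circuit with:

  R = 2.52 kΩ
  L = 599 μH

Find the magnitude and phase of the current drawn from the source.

Step 1 — Angular frequency: ω = 2π·f = 2π·2330 = 1.464e+04 rad/s.
Step 2 — Component impedances:
  R: Z = R = 2520 Ω
  L: Z = jωL = j·1.464e+04·0.000599 = 0 + j8.769 Ω
Step 3 — Series combination: Z_total = R + L = 2520 + j8.769 Ω = 2520∠0.2° Ω.
Step 4 — Source phasor: V = 18.6∠-11.7° V = 18.21 - j3.772 V.
Step 5 — Ohm's law: I = V / Z_total = (18.21 - j3.772) / (2520 + j8.769) = 0.007222 - j0.001522 A.
Step 6 — Convert to polar: |I| = 0.007381 A, ∠I = -11.9°.

I = 0.007381∠-11.9° A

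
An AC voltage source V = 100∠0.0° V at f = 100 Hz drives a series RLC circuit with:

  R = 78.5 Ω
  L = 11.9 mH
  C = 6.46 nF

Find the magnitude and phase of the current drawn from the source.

Step 1 — Angular frequency: ω = 2π·f = 2π·100 = 628.3 rad/s.
Step 2 — Component impedances:
  R: Z = R = 78.5 Ω
  L: Z = jωL = j·628.3·0.0119 = 0 + j7.477 Ω
  C: Z = 1/(jωC) = -j/(ω·C) = 0 - j2.464e+05 Ω
Step 3 — Series combination: Z_total = R + L + C = 78.5 - j2.464e+05 Ω = 2.464e+05∠-90.0° Ω.
Step 4 — Source phasor: V = 100∠0.0° V = 100 V.
Step 5 — Ohm's law: I = V / Z_total = (100) / (78.5 - j2.464e+05) = 1.293e-07 + j0.0004059 A.
Step 6 — Convert to polar: |I| = 0.0004059 A, ∠I = 90.0°.

I = 0.0004059∠90.0° A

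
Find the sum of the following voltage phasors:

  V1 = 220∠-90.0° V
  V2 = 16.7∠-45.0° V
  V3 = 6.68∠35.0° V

Step 1 — Convert each phasor to rectangular form:
  V1 = 220·(cos(-90.0°) + j·sin(-90.0°)) = 0 - j220 V
  V2 = 16.7·(cos(-45.0°) + j·sin(-45.0°)) = 11.81 - j11.81 V
  V3 = 6.68·(cos(35.0°) + j·sin(35.0°)) = 5.472 + j3.831 V
Step 2 — Sum components: V_total = 17.28 - j228 V.
Step 3 — Convert to polar: |V_total| = 228.6 V, ∠V_total = -85.7°.

V_total = 228.6∠-85.7° V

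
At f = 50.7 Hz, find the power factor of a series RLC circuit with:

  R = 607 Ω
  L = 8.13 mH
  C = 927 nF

Step 1 — Angular frequency: ω = 2π·f = 2π·50.7 = 318.6 rad/s.
Step 2 — Component impedances:
  R: Z = R = 607 Ω
  L: Z = jωL = j·318.6·0.00813 = 0 + j2.59 Ω
  C: Z = 1/(jωC) = -j/(ω·C) = 0 - j3386 Ω
Step 3 — Series combination: Z_total = R + L + C = 607 - j3384 Ω = 3438∠-79.8° Ω.
Step 4 — Power factor: PF = cos(φ) = Re(Z)/|Z| = 607/3438 = 0.1766.
Step 5 — Type: Im(Z) = -3384 ⇒ leading (phase φ = -79.8°).

PF = 0.1766 (leading, φ = -79.8°)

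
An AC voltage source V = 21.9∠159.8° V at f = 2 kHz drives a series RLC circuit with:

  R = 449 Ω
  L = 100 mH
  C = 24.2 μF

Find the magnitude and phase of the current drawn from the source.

Step 1 — Angular frequency: ω = 2π·f = 2π·2000 = 1.257e+04 rad/s.
Step 2 — Component impedances:
  R: Z = R = 449 Ω
  L: Z = jωL = j·1.257e+04·0.1 = 0 + j1257 Ω
  C: Z = 1/(jωC) = -j/(ω·C) = 0 - j3.288 Ω
Step 3 — Series combination: Z_total = R + L + C = 449 + j1253 Ω = 1331∠70.3° Ω.
Step 4 — Source phasor: V = 21.9∠159.8° V = -20.55 + j7.562 V.
Step 5 — Ohm's law: I = V / Z_total = (-20.55 + j7.562) / (449 + j1253) = 0.0001408 + j0.01645 A.
Step 6 — Convert to polar: |I| = 0.01645 A, ∠I = 89.5°.

I = 0.01645∠89.5° A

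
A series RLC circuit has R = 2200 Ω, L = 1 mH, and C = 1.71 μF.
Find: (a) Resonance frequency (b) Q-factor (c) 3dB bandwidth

Step 1 — Resonance condition Im(Z)=0 gives ω₀ = 1/√(LC).
Step 2 — ω₀ = 1/√(0.001·1.71e-06) = 2.418e+04 rad/s.
Step 3 — f₀ = ω₀/(2π) = 3849 Hz.
Step 4 — Series Q: Q = ω₀L/R = 2.418e+04·0.001/2200 = 0.01099.
Step 5 — 3dB bandwidth: Δω = ω₀/Q = 2.2e+06 rad/s; BW = Δω/(2π) = 3.501e+05 Hz.

(a) f₀ = 3849 Hz  (b) Q = 0.01099  (c) BW = 3.501e+05 Hz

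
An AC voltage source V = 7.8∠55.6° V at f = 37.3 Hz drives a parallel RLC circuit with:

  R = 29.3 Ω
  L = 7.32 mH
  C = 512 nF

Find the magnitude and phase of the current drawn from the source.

Step 1 — Angular frequency: ω = 2π·f = 2π·37.3 = 234.4 rad/s.
Step 2 — Component impedances:
  R: Z = R = 29.3 Ω
  L: Z = jωL = j·234.4·0.00732 = 0 + j1.716 Ω
  C: Z = 1/(jωC) = -j/(ω·C) = 0 - j8334 Ω
Step 3 — Parallel combination: 1/Z_total = 1/R + 1/L + 1/C; Z_total = 0.1001 + j1.71 Ω = 1.713∠86.6° Ω.
Step 4 — Source phasor: V = 7.8∠55.6° V = 4.407 + j6.436 V.
Step 5 — Ohm's law: I = V / Z_total = (4.407 + j6.436) / (0.1001 + j1.71) = 3.901 - j2.349 A.
Step 6 — Convert to polar: |I| = 4.554 A, ∠I = -31.0°.

I = 4.554∠-31.0° A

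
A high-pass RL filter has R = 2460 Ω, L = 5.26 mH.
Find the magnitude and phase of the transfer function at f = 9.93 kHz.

Step 1 — Angular frequency: ω = 2π·9930 = 6.239e+04 rad/s.
Step 2 — Transfer function: H(jω) = jωL/(R + jωL).
Step 3 — Numerator jωL = j·328.2; denominator R + jωL = 2460 + j328.2.
Step 4 — H = 0.01749 + j0.1311.
Step 5 — Magnitude: |H| = 0.1322 (-17.6 dB); phase: φ = 82.4°.

|H| = 0.1322 (-17.6 dB), φ = 82.4°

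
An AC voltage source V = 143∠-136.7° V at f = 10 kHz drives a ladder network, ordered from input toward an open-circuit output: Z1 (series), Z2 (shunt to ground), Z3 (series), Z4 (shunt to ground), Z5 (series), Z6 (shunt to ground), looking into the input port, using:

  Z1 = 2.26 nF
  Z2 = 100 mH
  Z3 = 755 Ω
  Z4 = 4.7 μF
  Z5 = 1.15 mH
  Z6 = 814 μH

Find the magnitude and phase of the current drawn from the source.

Step 1 — Angular frequency: ω = 2π·f = 2π·1e+04 = 6.283e+04 rad/s.
Step 2 — Component impedances:
  Z1: Z = 1/(jωC) = -j/(ω·C) = 0 - j7042 Ω
  Z2: Z = jωL = j·6.283e+04·0.1 = 0 + j6283 Ω
  Z3: Z = R = 755 Ω
  Z4: Z = 1/(jωC) = -j/(ω·C) = 0 - j3.386 Ω
  Z5: Z = jωL = j·6.283e+04·0.00115 = 0 + j72.26 Ω
  Z6: Z = jωL = j·6.283e+04·0.000814 = 0 + j51.15 Ω
Step 3 — Ladder network (open output): work backward from the far end, alternating series and parallel combinations. Z_in = 745.1 - j6956 Ω = 6996∠-83.9° Ω.
Step 4 — Source phasor: V = 143∠-136.7° V = -104.1 - j98.07 V.
Step 5 — Ohm's law: I = V / Z_total = (-104.1 - j98.07) / (745.1 - j6956) = 0.01235 - j0.01628 A.
Step 6 — Convert to polar: |I| = 0.02044 A, ∠I = -52.8°.

I = 0.02044∠-52.8° A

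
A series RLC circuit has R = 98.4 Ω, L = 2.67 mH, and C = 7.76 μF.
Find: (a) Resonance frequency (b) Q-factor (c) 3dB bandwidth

Step 1 — Resonance condition Im(Z)=0 gives ω₀ = 1/√(LC).
Step 2 — ω₀ = 1/√(0.00267·7.76e-06) = 6947 rad/s.
Step 3 — f₀ = ω₀/(2π) = 1106 Hz.
Step 4 — Series Q: Q = ω₀L/R = 6947·0.00267/98.4 = 0.1885.
Step 5 — 3dB bandwidth: Δω = ω₀/Q = 3.685e+04 rad/s; BW = Δω/(2π) = 5865 Hz.

(a) f₀ = 1106 Hz  (b) Q = 0.1885  (c) BW = 5865 Hz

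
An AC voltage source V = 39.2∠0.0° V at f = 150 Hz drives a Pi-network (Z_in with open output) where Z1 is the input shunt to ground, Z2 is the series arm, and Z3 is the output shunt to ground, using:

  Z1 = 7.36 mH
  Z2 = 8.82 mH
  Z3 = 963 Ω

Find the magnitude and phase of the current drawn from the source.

Step 1 — Angular frequency: ω = 2π·f = 2π·150 = 942.5 rad/s.
Step 2 — Component impedances:
  Z1: Z = jωL = j·942.5·0.00736 = 0 + j6.937 Ω
  Z2: Z = jωL = j·942.5·0.00882 = 0 + j8.313 Ω
  Z3: Z = R = 963 Ω
Step 3 — With open output, the series arm Z2 and the output shunt Z3 appear in series to ground: Z2 + Z3 = 963 + j8.313 Ω.
Step 4 — Parallel with input shunt Z1: Z_in = Z1 || (Z2 + Z3) = 0.04995 + j6.936 Ω = 6.936∠89.6° Ω.
Step 5 — Source phasor: V = 39.2∠0.0° V = 39.2 V.
Step 6 — Ohm's law: I = V / Z_total = (39.2) / (0.04995 + j6.936) = 0.0407 - j5.652 A.
Step 7 — Convert to polar: |I| = 5.652 A, ∠I = -89.6°.

I = 5.652∠-89.6° A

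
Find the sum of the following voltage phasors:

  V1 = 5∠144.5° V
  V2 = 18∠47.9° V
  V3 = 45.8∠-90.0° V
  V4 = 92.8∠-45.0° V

Step 1 — Convert each phasor to rectangular form:
  V1 = 5·(cos(144.5°) + j·sin(144.5°)) = -4.071 + j2.904 V
  V2 = 18·(cos(47.9°) + j·sin(47.9°)) = 12.07 + j13.36 V
  V3 = 45.8·(cos(-90.0°) + j·sin(-90.0°)) = 0 - j45.8 V
  V4 = 92.8·(cos(-45.0°) + j·sin(-45.0°)) = 65.62 - j65.62 V
Step 2 — Sum components: V_total = 73.62 - j95.16 V.
Step 3 — Convert to polar: |V_total| = 120.3 V, ∠V_total = -52.3°.

V_total = 120.3∠-52.3° V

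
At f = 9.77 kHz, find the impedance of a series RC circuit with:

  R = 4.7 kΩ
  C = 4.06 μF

Step 1 — Angular frequency: ω = 2π·f = 2π·9770 = 6.139e+04 rad/s.
Step 2 — Component impedances:
  R: Z = R = 4700 Ω
  C: Z = 1/(jωC) = -j/(ω·C) = 0 - j4.012 Ω
Step 3 — Series combination: Z_total = R + C = 4700 - j4.012 Ω = 4700∠-0.0° Ω.

Z = 4700 - j4.012 Ω = 4700∠-0.0° Ω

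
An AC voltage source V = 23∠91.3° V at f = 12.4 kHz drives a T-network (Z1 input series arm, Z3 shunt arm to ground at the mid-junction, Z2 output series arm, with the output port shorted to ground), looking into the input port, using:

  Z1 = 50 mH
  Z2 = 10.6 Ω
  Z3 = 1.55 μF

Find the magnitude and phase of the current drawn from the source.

Step 1 — Angular frequency: ω = 2π·f = 2π·1.24e+04 = 7.791e+04 rad/s.
Step 2 — Component impedances:
  Z1: Z = jωL = j·7.791e+04·0.05 = 0 + j3896 Ω
  Z2: Z = R = 10.6 Ω
  Z3: Z = 1/(jωC) = -j/(ω·C) = 0 - j8.281 Ω
Step 3 — With the output port shorted to ground, the output series arm Z2 runs from the junction to ground; the shunt arm Z3 also runs from the junction to ground. They appear in parallel: Z3 || Z2 = 4.017 - j5.142 Ω.
Step 4 — Series with input arm Z1: Z_in = Z1 + (Z3 || Z2) = 4.017 + j3890 Ω = 3890∠89.9° Ω.
Step 5 — Source phasor: V = 23∠91.3° V = -0.5218 + j22.99 V.
Step 6 — Ohm's law: I = V / Z_total = (-0.5218 + j22.99) / (4.017 + j3890) = 0.00591 + j0.0001402 A.
Step 7 — Convert to polar: |I| = 0.005912 A, ∠I = 1.4°.

I = 0.005912∠1.4° A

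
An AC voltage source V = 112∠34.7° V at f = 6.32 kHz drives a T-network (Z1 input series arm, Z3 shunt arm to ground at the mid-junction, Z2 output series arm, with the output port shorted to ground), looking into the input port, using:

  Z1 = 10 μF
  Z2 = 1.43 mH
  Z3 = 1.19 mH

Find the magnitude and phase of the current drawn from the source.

Step 1 — Angular frequency: ω = 2π·f = 2π·6320 = 3.971e+04 rad/s.
Step 2 — Component impedances:
  Z1: Z = 1/(jωC) = -j/(ω·C) = 0 - j2.518 Ω
  Z2: Z = jωL = j·3.971e+04·0.00143 = 0 + j56.78 Ω
  Z3: Z = jωL = j·3.971e+04·0.00119 = 0 + j47.25 Ω
Step 3 — With the output port shorted to ground, the output series arm Z2 runs from the junction to ground; the shunt arm Z3 also runs from the junction to ground. They appear in parallel: Z3 || Z2 = 0 + j25.79 Ω.
Step 4 — Series with input arm Z1: Z_in = Z1 + (Z3 || Z2) = 0 + j23.27 Ω = 23.27∠90.0° Ω.
Step 5 — Source phasor: V = 112∠34.7° V = 92.08 + j63.76 V.
Step 6 — Ohm's law: I = V / Z_total = (92.08 + j63.76) / (0 + j23.27) = 2.74 - j3.956 A.
Step 7 — Convert to polar: |I| = 4.812 A, ∠I = -55.3°.

I = 4.812∠-55.3° A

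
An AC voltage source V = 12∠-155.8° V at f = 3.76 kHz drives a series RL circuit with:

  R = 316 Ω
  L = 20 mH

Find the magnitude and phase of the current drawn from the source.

Step 1 — Angular frequency: ω = 2π·f = 2π·3760 = 2.362e+04 rad/s.
Step 2 — Component impedances:
  R: Z = R = 316 Ω
  L: Z = jωL = j·2.362e+04·0.02 = 0 + j472.5 Ω
Step 3 — Series combination: Z_total = R + L = 316 + j472.5 Ω = 568.4∠56.2° Ω.
Step 4 — Source phasor: V = 12∠-155.8° V = -10.95 - j4.919 V.
Step 5 — Ohm's law: I = V / Z_total = (-10.95 - j4.919) / (316 + j472.5) = -0.0179 + j0.0112 A.
Step 6 — Convert to polar: |I| = 0.02111 A, ∠I = 148.0°.

I = 0.02111∠148.0° A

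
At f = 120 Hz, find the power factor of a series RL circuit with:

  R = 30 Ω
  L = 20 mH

Step 1 — Angular frequency: ω = 2π·f = 2π·120 = 754 rad/s.
Step 2 — Component impedances:
  R: Z = R = 30 Ω
  L: Z = jωL = j·754·0.02 = 0 + j15.08 Ω
Step 3 — Series combination: Z_total = R + L = 30 + j15.08 Ω = 33.58∠26.7° Ω.
Step 4 — Power factor: PF = cos(φ) = Re(Z)/|Z| = 30/33.577 = 0.8935.
Step 5 — Type: Im(Z) = 15.08 ⇒ lagging (phase φ = 26.7°).

PF = 0.8935 (lagging, φ = 26.7°)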